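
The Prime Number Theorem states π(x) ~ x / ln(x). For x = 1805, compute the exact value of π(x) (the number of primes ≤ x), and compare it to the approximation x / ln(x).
π(1805) = 279;  x/ln(x) ≈ 240.72;  relative error ≈ 13.72%.

Directly count primes up to 1805: π(1805) = 279. The PNT approximation gives 1805/ln(1805) ≈ 1805/7.49832 ≈ 240.72. Relative error (π(x) − x/ln(x)) / π(x) ≈ 13.72%; the approximation is known to undercount slightly (Li(x) is a better estimate).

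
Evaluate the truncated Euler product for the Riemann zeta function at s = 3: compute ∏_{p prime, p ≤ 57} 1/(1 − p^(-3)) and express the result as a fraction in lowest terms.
∏ = 16238292364256237331040396846411171054751/13509219810297755163480275884866445246464

The primes p ≤ 57 are [2, 3, 5, 7, 11, 13, 17, 19, 23, 29, 31, 37, 41, 43, 47, 53]. For each prime, (1 − 1/p^3)^(-1) = p^3 / (p^3 − 1). The product is (1 − 1/2^3)^(-1), (1 − 1/3^3)^(-1), (1 − 1/5^3)^(-1), (1 − 1/7^3)^(-1), (1 − 1/11^3)^(-1), (1 − 1/13^3)^(-1), (1 − 1/17^3)^(-1), (1 − 1/19^3)^(-1), (1 − 1/23^3)^(-1), (1 − 1/29^3)^(-1), (1 − 1/31^3)^(-1), (1 − 1/37^3)^(-1), (1 − 1/41^3)^(-1), (1 − 1/43^3)^(-1), (1 − 1/47^3)^(-1), (1 − 1/53^3)^(-1) = ∏ p^3 / (p^3 − 1) = 16238292364256237331040396846411171054751/13509219810297755163480275884866445246464.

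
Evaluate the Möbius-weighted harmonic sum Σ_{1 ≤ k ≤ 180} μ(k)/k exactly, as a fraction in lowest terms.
Σ μ(k)/k = -144087981517635476714028475868546320125145063113926500300851703048561/29819592777931214269172453467810429868925511217482600306406141434158090

Values of μ(k) for 1 ≤ k ≤ 180: μ(1) = 1, μ(2) = -1, μ(3) = -1, μ(5) = -1, μ(6) = 1, μ(7) = -1, μ(10) = 1, μ(11) = -1, μ(13) = -1, μ(14) = 1, μ(15) = 1, μ(17) = -1, μ(19) = -1, μ(21) = 1, μ(22) = 1, μ(23) = -1, μ(26) = 1, μ(29) = -1, μ(30) = -1, μ(31) = -1, μ(33) = 1, μ(34) = 1, μ(35) = 1, μ(37) = -1, μ(38) = 1, μ(39) = 1, μ(41) = -1, μ(42) = -1, μ(43) = -1, μ(46) = 1, μ(47) = -1, μ(51) = 1, μ(53) = -1, μ(55) = 1, μ(57) = 1, μ(58) = 1, μ(59) = -1, μ(61) = -1, μ(62) = 1, μ(65) = 1, μ(66) = -1, μ(67) = -1, μ(69) = 1, μ(70) = -1, μ(71) = -1, μ(73) = -1, μ(74) = 1, μ(77) = 1, μ(78) = -1, μ(79) = -1, μ(82) = 1, μ(83) = -1, μ(85) = 1, μ(86) = 1, μ(87) = 1, μ(89) = -1, μ(91) = 1, μ(93) = 1, μ(94) = 1, μ(95) = 1, μ(97) = -1, μ(101) = -1, μ(102) = -1, μ(103) = -1, μ(105) = -1, μ(106) = 1, μ(107) = -1, μ(109) = -1, μ(110) = -1, μ(111) = 1, μ(113) = -1, μ(114) = -1, μ(115) = 1, μ(118) = 1, μ(119) = 1, μ(122) = 1, μ(123) = 1, μ(127) = -1, μ(129) = 1, μ(130) = -1, μ(131) = -1, μ(133) = 1, μ(134) = 1, μ(137) = -1, μ(138) = -1, μ(139) = -1, μ(141) = 1, μ(142) = 1, μ(143) = 1, μ(145) = 1, μ(146) = 1, μ(149) = -1, μ(151) = -1, μ(154) = -1, μ(155) = 1, μ(157) = -1, μ(158) = 1, μ(159) = 1, μ(161) = 1, μ(163) = -1, μ(165) = -1, μ(166) = 1, μ(167) = -1, μ(170) = -1, μ(173) = -1, μ(174) = -1, μ(177) = 1, μ(178) = 1, μ(179) = -1, with μ = 0 on non-squarefree integers. Summing μ(k)/k for k where μ(k) ≠ 0 gives -144087981517635476714028475868546320125145063113926500300851703048561/29819592777931214269172453467810429868925511217482600306406141434158090 ≈ -0.0048. (PNT ⟺ this sum → 0 as n → ∞.)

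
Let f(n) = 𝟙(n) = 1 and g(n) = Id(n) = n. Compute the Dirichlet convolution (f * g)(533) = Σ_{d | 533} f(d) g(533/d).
(𝟙 * Id)(533) = 588

Divisors of 533: [1, 13, 41, 533]. For each d | 533:
  d = 1: 𝟙(1) · Id(533/1) = 1 · 533 = 533
  d = 13: 𝟙(13) · Id(533/13) = 1 · 41 = 41
  d = 41: 𝟙(41) · Id(533/41) = 1 · 13 = 13
  d = 533: 𝟙(533) · Id(533/533) = 1 · 1 = 1
Summing: (𝟙 * Id)(533) = 533 + 41 + 13 + 1 = 588.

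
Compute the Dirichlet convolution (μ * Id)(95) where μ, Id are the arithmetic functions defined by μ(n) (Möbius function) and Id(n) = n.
(μ * Id)(95) = 72

Divisors of 95: [1, 5, 19, 95]. For each d | 95:
  d = 1: μ(1) · Id(95/1) = 1 · 95 = 95
  d = 5: μ(5) · Id(95/5) = -1 · 19 = -19
  d = 19: μ(19) · Id(95/19) = -1 · 5 = -5
  d = 95: μ(95) · Id(95/95) = 1 · 1 = 1
Summing: (μ * Id)(95) = 95 + -19 + -5 + 1 = 72.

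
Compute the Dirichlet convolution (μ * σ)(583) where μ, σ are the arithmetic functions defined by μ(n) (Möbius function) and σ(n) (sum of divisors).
(μ * σ)(583) = 583

Divisors of 583: [1, 11, 53, 583]. For each d | 583:
  d = 1: μ(1) · σ(583/1) = 1 · 648 = 648
  d = 11: μ(11) · σ(583/11) = -1 · 54 = -54
  d = 53: μ(53) · σ(583/53) = -1 · 12 = -12
  d = 583: μ(583) · σ(583/583) = 1 · 1 = 1
Summing: (μ * σ)(583) = 648 + -54 + -12 + 1 = 583.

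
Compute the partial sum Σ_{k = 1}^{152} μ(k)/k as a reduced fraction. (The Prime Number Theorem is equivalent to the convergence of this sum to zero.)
Σ μ(k)/k = 498553581288971583508015817946071430122138094746515981177/75106511663943725776296745409664000450228387787452181363970

Values of μ(k) for 1 ≤ k ≤ 152: μ(1) = 1, μ(2) = -1, μ(3) = -1, μ(5) = -1, μ(6) = 1, μ(7) = -1, μ(10) = 1, μ(11) = -1, μ(13) = -1, μ(14) = 1, μ(15) = 1, μ(17) = -1, μ(19) = -1, μ(21) = 1, μ(22) = 1, μ(23) = -1, μ(26) = 1, μ(29) = -1, μ(30) = -1, μ(31) = -1, μ(33) = 1, μ(34) = 1, μ(35) = 1, μ(37) = -1, μ(38) = 1, μ(39) = 1, μ(41) = -1, μ(42) = -1, μ(43) = -1, μ(46) = 1, μ(47) = -1, μ(51) = 1, μ(53) = -1, μ(55) = 1, μ(57) = 1, μ(58) = 1, μ(59) = -1, μ(61) = -1, μ(62) = 1, μ(65) = 1, μ(66) = -1, μ(67) = -1, μ(69) = 1, μ(70) = -1, μ(71) = -1, μ(73) = -1, μ(74) = 1, μ(77) = 1, μ(78) = -1, μ(79) = -1, μ(82) = 1, μ(83) = -1, μ(85) = 1, μ(86) = 1, μ(87) = 1, μ(89) = -1, μ(91) = 1, μ(93) = 1, μ(94) = 1, μ(95) = 1, μ(97) = -1, μ(101) = -1, μ(102) = -1, μ(103) = -1, μ(105) = -1, μ(106) = 1, μ(107) = -1, μ(109) = -1, μ(110) = -1, μ(111) = 1, μ(113) = -1, μ(114) = -1, μ(115) = 1, μ(118) = 1, μ(119) = 1, μ(122) = 1, μ(123) = 1, μ(127) = -1, μ(129) = 1, μ(130) = -1, μ(131) = -1, μ(133) = 1, μ(134) = 1, μ(137) = -1, μ(138) = -1, μ(139) = -1, μ(141) = 1, μ(142) = 1, μ(143) = 1, μ(145) = 1, μ(146) = 1, μ(149) = -1, μ(151) = -1, with μ = 0 on non-squarefree integers. Summing μ(k)/k for k where μ(k) ≠ 0 gives 498553581288971583508015817946071430122138094746515981177/75106511663943725776296745409664000450228387787452181363970 ≈ 0.0066. (PNT ⟺ this sum → 0 as n → ∞.)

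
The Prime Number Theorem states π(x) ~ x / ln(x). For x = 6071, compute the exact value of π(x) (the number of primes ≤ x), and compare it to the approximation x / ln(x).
π(6071) = 791;  x/ln(x) ≈ 696.91;  relative error ≈ 11.89%.

Directly count primes up to 6071: π(6071) = 791. The PNT approximation gives 6071/ln(6071) ≈ 6071/8.71128 ≈ 696.91. Relative error (π(x) − x/ln(x)) / π(x) ≈ 11.89%; the approximation is known to undercount slightly (Li(x) is a better estimate).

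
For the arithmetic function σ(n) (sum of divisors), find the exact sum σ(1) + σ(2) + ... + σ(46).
Σ_{n ≤ 46} σ(n) = 1758

Compute σ(n) for each 1 ≤ n ≤ 46: σ(1) = 1, σ(2) = 3, σ(3) = 4, σ(4) = 7, σ(5) = 6, σ(6) = 12, σ(7) = 8, σ(8) = 15, σ(9) = 13, σ(10) = 18, σ(11) = 12, σ(12) = 28, σ(13) = 14, σ(14) = 24, σ(15) = 24, σ(16) = 31, σ(17) = 18, σ(18) = 39, σ(19) = 20, σ(20) = 42, σ(21) = 32, σ(22) = 36, σ(23) = 24, σ(24) = 60, σ(25) = 31, σ(26) = 42, σ(27) = 40, σ(28) = 56, σ(29) = 30, σ(30) = 72, σ(31) = 32, σ(32) = 63, σ(33) = 48, σ(34) = 54, σ(35) = 48, σ(36) = 91, σ(37) = 38, σ(38) = 60, σ(39) = 56, σ(40) = 90, σ(41) = 42, σ(42) = 96, σ(43) = 44, σ(44) = 84, σ(45) = 78, σ(46) = 72. Summing all 46 values: 1758. (Average order: Σ_{n ≤ x} σ(n) ~ (π²/12) x². For x = 46, (π²/12)·46² ≈ 1740.34.)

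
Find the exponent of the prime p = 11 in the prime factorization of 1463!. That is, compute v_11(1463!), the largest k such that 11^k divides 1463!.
v_11(1463!) = 146

Legendre's formula: v_p(n!) = Σ_{k ≥ 1} ⌊n / p^k⌋. For p = 11, n = 1463, the terms are:
  ⌊1463/11^1⌋ = ⌊1463/11⌋ = 133
  ⌊1463/11^2⌋ = ⌊1463/121⌋ = 12
  ⌊1463/11^3⌋ = ⌊1463/1331⌋ = 1
(the next term ⌊1463/11^4⌋ = 0, terminating the sum). Summing: v_11(1463!) = 133 + 12 + 1 = 146.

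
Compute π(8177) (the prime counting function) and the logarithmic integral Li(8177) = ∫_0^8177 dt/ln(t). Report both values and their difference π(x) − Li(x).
π(8177) = 1026;  Li(8177) ≈ 1046.09;  π(x) − Li(x) ≈ -20.09.

Direct count of primes ≤ 8177 gives π(8177) = 1026. Numerical evaluation of the logarithmic integral gives Li(8177) ≈ 1046.09. The difference π(x) − Li(x) ≈ -20.09 is typically negative for small/moderate x (Li(x) overestimates), though Littlewood's theorem shows this sign changes infinitely often.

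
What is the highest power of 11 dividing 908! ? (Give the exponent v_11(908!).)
v_11(908!) = 89

Legendre's formula: v_p(n!) = Σ_{k ≥ 1} ⌊n / p^k⌋. For p = 11, n = 908, the terms are:
  ⌊908/11^1⌋ = ⌊908/11⌋ = 82
  ⌊908/11^2⌋ = ⌊908/121⌋ = 7
(the next term ⌊908/11^3⌋ = 0, terminating the sum). Summing: v_11(908!) = 82 + 7 = 89.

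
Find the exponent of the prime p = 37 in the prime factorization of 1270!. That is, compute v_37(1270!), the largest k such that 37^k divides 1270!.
v_37(1270!) = 34

Legendre's formula: v_p(n!) = Σ_{k ≥ 1} ⌊n / p^k⌋. For p = 37, n = 1270, the terms are:
  ⌊1270/37^1⌋ = ⌊1270/37⌋ = 34
(the next term ⌊1270/37^2⌋ = 0, terminating the sum). Summing: v_37(1270!) = 34 = 34.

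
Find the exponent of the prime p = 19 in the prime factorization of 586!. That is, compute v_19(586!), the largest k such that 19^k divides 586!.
v_19(586!) = 31

Legendre's formula: v_p(n!) = Σ_{k ≥ 1} ⌊n / p^k⌋. For p = 19, n = 586, the terms are:
  ⌊586/19^1⌋ = ⌊586/19⌋ = 30
  ⌊586/19^2⌋ = ⌊586/361⌋ = 1
(the next term ⌊586/19^3⌋ = 0, terminating the sum). Summing: v_19(586!) = 30 + 1 = 31.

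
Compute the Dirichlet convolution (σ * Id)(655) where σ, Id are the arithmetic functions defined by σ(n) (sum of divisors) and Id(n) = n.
(σ * Id)(655) = 2893

Divisors of 655: [1, 5, 131, 655]. For each d | 655:
  d = 1: σ(1) · Id(655/1) = 1 · 655 = 655
  d = 5: σ(5) · Id(655/5) = 6 · 131 = 786
  d = 131: σ(131) · Id(655/131) = 132 · 5 = 660
  d = 655: σ(655) · Id(655/655) = 792 · 1 = 792
Summing: (σ * Id)(655) = 655 + 786 + 660 + 792 = 2893.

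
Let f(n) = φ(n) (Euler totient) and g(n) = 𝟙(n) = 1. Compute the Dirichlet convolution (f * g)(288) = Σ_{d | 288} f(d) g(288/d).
(φ * 𝟙)(288) = 288

Divisors of 288: [1, 2, 3, 4, 6, 8, 9, 12, 16, 18, 24, 32, 36, 48, 72, 96, 144, 288]. For each d | 288:
  d = 1: φ(1) · 𝟙(288/1) = 1 · 1 = 1
  d = 2: φ(2) · 𝟙(288/2) = 1 · 1 = 1
  d = 3: φ(3) · 𝟙(288/3) = 2 · 1 = 2
  d = 4: φ(4) · 𝟙(288/4) = 2 · 1 = 2
  d = 6: φ(6) · 𝟙(288/6) = 2 · 1 = 2
  d = 8: φ(8) · 𝟙(288/8) = 4 · 1 = 4
  d = 9: φ(9) · 𝟙(288/9) = 6 · 1 = 6
  d = 12: φ(12) · 𝟙(288/12) = 4 · 1 = 4
  d = 16: φ(16) · 𝟙(288/16) = 8 · 1 = 8
  d = 18: φ(18) · 𝟙(288/18) = 6 · 1 = 6
  d = 24: φ(24) · 𝟙(288/24) = 8 · 1 = 8
  d = 32: φ(32) · 𝟙(288/32) = 16 · 1 = 16
  d = 36: φ(36) · 𝟙(288/36) = 12 · 1 = 12
  d = 48: φ(48) · 𝟙(288/48) = 16 · 1 = 16
  d = 72: φ(72) · 𝟙(288/72) = 24 · 1 = 24
  d = 96: φ(96) · 𝟙(288/96) = 32 · 1 = 32
  d = 144: φ(144) · 𝟙(288/144) = 48 · 1 = 48
  d = 288: φ(288) · 𝟙(288/288) = 96 · 1 = 96
Summing: (φ * 𝟙)(288) = 1 + 1 + 2 + 2 + 2 + 4 + 6 + 4 + 8 + 6 + 8 + 16 + 12 + 16 + 24 + 32 + 48 + 96 = 288.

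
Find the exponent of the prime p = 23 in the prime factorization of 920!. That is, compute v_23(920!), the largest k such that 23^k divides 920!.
v_23(920!) = 41

Legendre's formula: v_p(n!) = Σ_{k ≥ 1} ⌊n / p^k⌋. For p = 23, n = 920, the terms are:
  ⌊920/23^1⌋ = ⌊920/23⌋ = 40
  ⌊920/23^2⌋ = ⌊920/529⌋ = 1
(the next term ⌊920/23^3⌋ = 0, terminating the sum). Summing: v_23(920!) = 40 + 1 = 41.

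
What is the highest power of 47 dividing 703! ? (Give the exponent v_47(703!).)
v_47(703!) = 14

Legendre's formula: v_p(n!) = Σ_{k ≥ 1} ⌊n / p^k⌋. For p = 47, n = 703, the terms are:
  ⌊703/47^1⌋ = ⌊703/47⌋ = 14
(the next term ⌊703/47^2⌋ = 0, terminating the sum). Summing: v_47(703!) = 14 = 14.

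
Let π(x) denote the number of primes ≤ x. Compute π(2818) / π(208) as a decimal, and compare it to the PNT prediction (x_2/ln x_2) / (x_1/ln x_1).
π(2818)/π(208) = 409/46 ≈ 8.8913;  PNT prediction ≈ 9.1031.

π(208) = 46 and π(2818) = 409, so π(2818)/π(208) ≈ 8.8913. The PNT-predicted ratio is (2818/ln(2818)) / (208/ln(208)) ≈ 9.1031. The two agree to within a few percent, as expected.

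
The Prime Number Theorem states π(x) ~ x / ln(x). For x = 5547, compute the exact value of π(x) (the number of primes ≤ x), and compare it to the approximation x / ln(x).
π(5547) = 732;  x/ln(x) ≈ 643.43;  relative error ≈ 12.10%.

Directly count primes up to 5547: π(5547) = 732. The PNT approximation gives 5547/ln(5547) ≈ 5547/8.62101 ≈ 643.43. Relative error (π(x) − x/ln(x)) / π(x) ≈ 12.10%; the approximation is known to undercount slightly (Li(x) is a better estimate).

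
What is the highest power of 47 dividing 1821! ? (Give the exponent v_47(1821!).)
v_47(1821!) = 38

Legendre's formula: v_p(n!) = Σ_{k ≥ 1} ⌊n / p^k⌋. For p = 47, n = 1821, the terms are:
  ⌊1821/47^1⌋ = ⌊1821/47⌋ = 38
(the next term ⌊1821/47^2⌋ = 0, terminating the sum). Summing: v_47(1821!) = 38 = 38.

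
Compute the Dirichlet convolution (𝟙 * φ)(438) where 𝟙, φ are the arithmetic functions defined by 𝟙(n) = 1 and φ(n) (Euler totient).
(𝟙 * φ)(438) = 438

Divisors of 438: [1, 2, 3, 6, 73, 146, 219, 438]. For each d | 438:
  d = 1: 𝟙(1) · φ(438/1) = 1 · 144 = 144
  d = 2: 𝟙(2) · φ(438/2) = 1 · 144 = 144
  d = 3: 𝟙(3) · φ(438/3) = 1 · 72 = 72
  d = 6: 𝟙(6) · φ(438/6) = 1 · 72 = 72
  d = 73: 𝟙(73) · φ(438/73) = 1 · 2 = 2
  d = 146: 𝟙(146) · φ(438/146) = 1 · 2 = 2
  d = 219: 𝟙(219) · φ(438/219) = 1 · 1 = 1
  d = 438: 𝟙(438) · φ(438/438) = 1 · 1 = 1
Summing: (𝟙 * φ)(438) = 144 + 144 + 72 + 72 + 2 + 2 + 1 + 1 = 438.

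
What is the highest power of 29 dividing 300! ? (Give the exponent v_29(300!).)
v_29(300!) = 10

Legendre's formula: v_p(n!) = Σ_{k ≥ 1} ⌊n / p^k⌋. For p = 29, n = 300, the terms are:
  ⌊300/29^1⌋ = ⌊300/29⌋ = 10
(the next term ⌊300/29^2⌋ = 0, terminating the sum). Summing: v_29(300!) = 10 = 10.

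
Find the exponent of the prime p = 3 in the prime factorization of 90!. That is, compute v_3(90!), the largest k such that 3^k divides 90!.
v_3(90!) = 44

Legendre's formula: v_p(n!) = Σ_{k ≥ 1} ⌊n / p^k⌋. For p = 3, n = 90, the terms are:
  ⌊90/3^1⌋ = ⌊90/3⌋ = 30
  ⌊90/3^2⌋ = ⌊90/9⌋ = 10
  ⌊90/3^3⌋ = ⌊90/27⌋ = 3
  ⌊90/3^4⌋ = ⌊90/81⌋ = 1
(the next term ⌊90/3^5⌋ = 0, terminating the sum). Summing: v_3(90!) = 30 + 10 + 3 + 1 = 44.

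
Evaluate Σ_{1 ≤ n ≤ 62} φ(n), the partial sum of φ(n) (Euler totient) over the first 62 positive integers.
Σ_{n ≤ 62} φ(n) = 1192

Compute φ(n) for each 1 ≤ n ≤ 62: φ(1) = 1, φ(2) = 1, φ(3) = 2, φ(4) = 2, φ(5) = 4, φ(6) = 2, φ(7) = 6, φ(8) = 4, φ(9) = 6, φ(10) = 4, φ(11) = 10, φ(12) = 4, φ(13) = 12, φ(14) = 6, φ(15) = 8, φ(16) = 8, φ(17) = 16, φ(18) = 6, φ(19) = 18, φ(20) = 8, φ(21) = 12, φ(22) = 10, φ(23) = 22, φ(24) = 8, φ(25) = 20, φ(26) = 12, φ(27) = 18, φ(28) = 12, φ(29) = 28, φ(30) = 8, φ(31) = 30, φ(32) = 16, φ(33) = 20, φ(34) = 16, φ(35) = 24, φ(36) = 12, φ(37) = 36, φ(38) = 18, φ(39) = 24, φ(40) = 16, φ(41) = 40, φ(42) = 12, φ(43) = 42, φ(44) = 20, φ(45) = 24, φ(46) = 22, φ(47) = 46, φ(48) = 16, φ(49) = 42, φ(50) = 20, φ(51) = 32, φ(52) = 24, φ(53) = 52, φ(54) = 18, φ(55) = 40, φ(56) = 24, φ(57) = 36, φ(58) = 28, φ(59) = 58, φ(60) = 16, φ(61) = 60, φ(62) = 30. Summing all 62 values: 1192. (Average order: Σ_{n ≤ x} φ(n) ~ (3/π²) x². For x = 62, (3/π²)·62² ≈ 1168.44.)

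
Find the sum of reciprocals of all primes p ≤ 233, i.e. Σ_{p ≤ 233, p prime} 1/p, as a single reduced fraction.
Σ 1/p = 8762990377702925264993654890050782886250854676753323401606562622367345144099360398279019780479/4445236185272185438169240794291312557432222642727183809026451438704160103479600800432029464270

π(233) = 51, so the primes ≤ 233 are [2, 3, 5, 7, 11, 13, 17, 19, 23, 29, 31, 37, 41, 43, 47, 53, 59, 61, 67, 71, 73, 79, 83, 89, 97, 101, 103, 107, 109, 113, 127, 131, 137, 139, 149, 151, 157, 163, 167, 173, 179, 181, 191, 193, 197, 199, 211, 223, 227, 229, 233]. Summing 1/p over these primes: 8762990377702925264993654890050782886250854676753323401606562622367345144099360398279019780479/4445236185272185438169240794291312557432222642727183809026451438704160103479600800432029464270 ≈ 1.9713. Mertens estimate ln ln(233) + 0.2615 ≈ 1.9573.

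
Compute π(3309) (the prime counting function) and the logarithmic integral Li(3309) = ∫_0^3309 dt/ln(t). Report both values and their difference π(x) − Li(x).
π(3309) = 465;  Li(3309) ≈ 481.12;  π(x) − Li(x) ≈ -16.12.

Direct count of primes ≤ 3309 gives π(3309) = 465. Numerical evaluation of the logarithmic integral gives Li(3309) ≈ 481.12. The difference π(x) − Li(x) ≈ -16.12 is typically negative for small/moderate x (Li(x) overestimates), though Littlewood's theorem shows this sign changes infinitely often.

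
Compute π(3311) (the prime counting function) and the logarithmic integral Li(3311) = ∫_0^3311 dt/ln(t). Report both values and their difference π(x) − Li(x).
π(3311) = 465;  Li(3311) ≈ 481.36;  π(x) − Li(x) ≈ -16.36.

Direct count of primes ≤ 3311 gives π(3311) = 465. Numerical evaluation of the logarithmic integral gives Li(3311) ≈ 481.36. The difference π(x) − Li(x) ≈ -16.36 is typically negative for small/moderate x (Li(x) overestimates), though Littlewood's theorem shows this sign changes infinitely often.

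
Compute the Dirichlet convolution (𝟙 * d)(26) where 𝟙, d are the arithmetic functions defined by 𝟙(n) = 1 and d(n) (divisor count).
(𝟙 * d)(26) = 9

Divisors of 26: [1, 2, 13, 26]. For each d | 26:
  d = 1: 𝟙(1) · d(26/1) = 1 · 4 = 4
  d = 2: 𝟙(2) · d(26/2) = 1 · 2 = 2
  d = 13: 𝟙(13) · d(26/13) = 1 · 2 = 2
  d = 26: 𝟙(26) · d(26/26) = 1 · 1 = 1
Summing: (𝟙 * d)(26) = 4 + 2 + 2 + 1 = 9.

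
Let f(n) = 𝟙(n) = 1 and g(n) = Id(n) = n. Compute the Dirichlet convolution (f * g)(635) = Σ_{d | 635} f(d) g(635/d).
(𝟙 * Id)(635) = 768

Divisors of 635: [1, 5, 127, 635]. For each d | 635:
  d = 1: 𝟙(1) · Id(635/1) = 1 · 635 = 635
  d = 5: 𝟙(5) · Id(635/5) = 1 · 127 = 127
  d = 127: 𝟙(127) · Id(635/127) = 1 · 5 = 5
  d = 635: 𝟙(635) · Id(635/635) = 1 · 1 = 1
Summing: (𝟙 * Id)(635) = 635 + 127 + 5 + 1 = 768.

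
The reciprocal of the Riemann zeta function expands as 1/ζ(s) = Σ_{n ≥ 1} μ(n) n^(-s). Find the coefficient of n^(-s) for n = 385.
μ(385) = -1

Factor n = 385 = 5 · 7 · 11. μ(n) = 0 if any exponent ≥ 2 (not squarefree); otherwise μ(n) = (−1)^{ω(n)} where ω(n) is the number of distinct prime factors. Applying: μ(385) = -1.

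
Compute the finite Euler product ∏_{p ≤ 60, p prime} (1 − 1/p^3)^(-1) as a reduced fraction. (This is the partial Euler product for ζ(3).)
∏ = 115000146464778681614198126342037237932886401/95672294696528702067767313816624165235458048

The primes p ≤ 60 are [2, 3, 5, 7, 11, 13, 17, 19, 23, 29, 31, 37, 41, 43, 47, 53, 59]. For each prime, (1 − 1/p^3)^(-1) = p^3 / (p^3 − 1). The product is (1 − 1/2^3)^(-1), (1 − 1/3^3)^(-1), (1 − 1/5^3)^(-1), (1 − 1/7^3)^(-1), (1 − 1/11^3)^(-1), (1 − 1/13^3)^(-1), (1 − 1/17^3)^(-1), (1 − 1/19^3)^(-1), (1 − 1/23^3)^(-1), (1 − 1/29^3)^(-1), (1 − 1/31^3)^(-1), (1 − 1/37^3)^(-1), (1 − 1/41^3)^(-1), (1 − 1/43^3)^(-1), (1 − 1/47^3)^(-1), (1 − 1/53^3)^(-1), (1 − 1/59^3)^(-1) = ∏ p^3 / (p^3 − 1) = 115000146464778681614198126342037237932886401/95672294696528702067767313816624165235458048.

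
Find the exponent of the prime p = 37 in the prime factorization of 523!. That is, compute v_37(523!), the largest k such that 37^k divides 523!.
v_37(523!) = 14

Legendre's formula: v_p(n!) = Σ_{k ≥ 1} ⌊n / p^k⌋. For p = 37, n = 523, the terms are:
  ⌊523/37^1⌋ = ⌊523/37⌋ = 14
(the next term ⌊523/37^2⌋ = 0, terminating the sum). Summing: v_37(523!) = 14 = 14.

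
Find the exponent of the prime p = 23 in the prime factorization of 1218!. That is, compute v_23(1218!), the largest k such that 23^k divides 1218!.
v_23(1218!) = 54

Legendre's formula: v_p(n!) = Σ_{k ≥ 1} ⌊n / p^k⌋. For p = 23, n = 1218, the terms are:
  ⌊1218/23^1⌋ = ⌊1218/23⌋ = 52
  ⌊1218/23^2⌋ = ⌊1218/529⌋ = 2
(the next term ⌊1218/23^3⌋ = 0, terminating the sum). Summing: v_23(1218!) = 52 + 2 = 54.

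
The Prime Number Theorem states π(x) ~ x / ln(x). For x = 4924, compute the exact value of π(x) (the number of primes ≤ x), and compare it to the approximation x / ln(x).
π(4924) = 657;  x/ln(x) ≈ 579.17;  relative error ≈ 11.85%.

Directly count primes up to 4924: π(4924) = 657. The PNT approximation gives 4924/ln(4924) ≈ 4924/8.50188 ≈ 579.17. Relative error (π(x) − x/ln(x)) / π(x) ≈ 11.85%; the approximation is known to undercount slightly (Li(x) is a better estimate).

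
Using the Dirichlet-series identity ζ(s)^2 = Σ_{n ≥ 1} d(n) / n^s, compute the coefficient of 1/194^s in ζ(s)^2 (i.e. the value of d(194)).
d(194) = 4

ζ(s)^2 = (Σ 1/m^s)(Σ 1/k^s). The coefficient of 1/n^s in the product is the number of ordered pairs (m, k) with mk = n, which equals d(n). For n = 194, divisors are [1, 2, 97, 194], so d(194) = 4.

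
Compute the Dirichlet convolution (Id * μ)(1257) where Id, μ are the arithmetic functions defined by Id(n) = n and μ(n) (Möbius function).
(Id * μ)(1257) = 836

Divisors of 1257: [1, 3, 419, 1257]. For each d | 1257:
  d = 1: Id(1) · μ(1257/1) = 1 · 1 = 1
  d = 3: Id(3) · μ(1257/3) = 3 · -1 = -3
  d = 419: Id(419) · μ(1257/419) = 419 · -1 = -419
  d = 1257: Id(1257) · μ(1257/1257) = 1257 · 1 = 1257
Summing: (Id * μ)(1257) = 1 + -3 + -419 + 1257 = 836.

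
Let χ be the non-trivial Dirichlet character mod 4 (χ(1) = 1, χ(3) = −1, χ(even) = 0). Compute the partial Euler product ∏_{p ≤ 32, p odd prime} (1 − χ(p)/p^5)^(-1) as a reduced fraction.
∏ = 52015810615424538455317584769582112629834289625/52216435813704314792391924764477903837266444288

The odd primes p ≤ 32 are [3, 5, 7, 11, 13, 17, 19, 23, 29, 31]. For each, χ(p) = 1 if p ≡ 1 mod 4, χ(p) = −1 if p ≡ 3 mod 4. Taking (1 − χ(p)/p^5)^(-1) = p^5/(p^5 − χ(p)): (1 − (-1)/3^5)^(-1) · (1 − (1)/5^5)^(-1) · (1 − (-1)/7^5)^(-1) · (1 − (-1)/11^5)^(-1) · (1 − (1)/13^5)^(-1) · (1 − (1)/17^5)^(-1) · (1 − (-1)/19^5)^(-1) · (1 − (-1)/23^5)^(-1) · (1 − (1)/29^5)^(-1) · (1 − (-1)/31^5)^(-1) = 52015810615424538455317584769582112629834289625/52216435813704314792391924764477903837266444288.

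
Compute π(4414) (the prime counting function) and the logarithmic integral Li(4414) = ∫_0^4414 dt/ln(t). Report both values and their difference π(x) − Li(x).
π(4414) = 600;  Li(4414) ≈ 614.98;  π(x) − Li(x) ≈ -14.98.

Direct count of primes ≤ 4414 gives π(4414) = 600. Numerical evaluation of the logarithmic integral gives Li(4414) ≈ 614.98. The difference π(x) − Li(x) ≈ -14.98 is typically negative for small/moderate x (Li(x) overestimates), though Littlewood's theorem shows this sign changes infinitely often.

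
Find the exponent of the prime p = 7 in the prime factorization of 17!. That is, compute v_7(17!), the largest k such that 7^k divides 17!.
v_7(17!) = 2

Legendre's formula: v_p(n!) = Σ_{k ≥ 1} ⌊n / p^k⌋. For p = 7, n = 17, the terms are:
  ⌊17/7^1⌋ = ⌊17/7⌋ = 2
(the next term ⌊17/7^2⌋ = 0, terminating the sum). Summing: v_7(17!) = 2 = 2.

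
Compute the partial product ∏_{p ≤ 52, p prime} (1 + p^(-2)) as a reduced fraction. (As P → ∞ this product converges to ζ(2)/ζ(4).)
∏ = 101793085732936000000000/67237345888235944242129

The primes p ≤ 52 are [2, 3, 5, 7, 11, 13, 17, 19, 23, 29, 31, 37, 41, 43, 47]. For each, (1 + 1/p^2) = (p^2 + 1)/p^2. Multiplying these fractions over p ∈ [2, 3, 5, 7, 11, 13, 17, 19, 23, 29, 31, 37, 41, 43, 47] gives 101793085732936000000000/67237345888235944242129. (In the limit P → ∞ this tends to ζ(2)/ζ(4).)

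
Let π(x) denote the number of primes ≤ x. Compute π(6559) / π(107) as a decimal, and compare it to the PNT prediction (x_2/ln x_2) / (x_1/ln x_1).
π(6559)/π(107) = 847/28 ≈ 30.2500;  PNT prediction ≈ 32.5923.

π(107) = 28 and π(6559) = 847, so π(6559)/π(107) ≈ 30.2500. The PNT-predicted ratio is (6559/ln(6559)) / (107/ln(107)) ≈ 32.5923. The two agree to within a few percent, as expected.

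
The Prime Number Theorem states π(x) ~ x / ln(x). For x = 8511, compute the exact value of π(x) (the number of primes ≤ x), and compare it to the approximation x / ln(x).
π(8511) = 1060;  x/ln(x) ≈ 940.53;  relative error ≈ 11.27%.

Directly count primes up to 8511: π(8511) = 1060. The PNT approximation gives 8511/ln(8511) ≈ 8511/9.04911 ≈ 940.53. Relative error (π(x) − x/ln(x)) / π(x) ≈ 11.27%; the approximation is known to undercount slightly (Li(x) is a better estimate).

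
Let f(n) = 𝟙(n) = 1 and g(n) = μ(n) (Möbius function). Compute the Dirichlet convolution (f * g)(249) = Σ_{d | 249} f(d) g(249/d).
(𝟙 * μ)(249) = 0

Divisors of 249: [1, 3, 83, 249]. For each d | 249:
  d = 1: 𝟙(1) · μ(249/1) = 1 · 1 = 1
  d = 3: 𝟙(3) · μ(249/3) = 1 · -1 = -1
  d = 83: 𝟙(83) · μ(249/83) = 1 · -1 = -1
  d = 249: 𝟙(249) · μ(249/249) = 1 · 1 = 1
Summing: (𝟙 * μ)(249) = 1 + -1 + -1 + 1 = 0.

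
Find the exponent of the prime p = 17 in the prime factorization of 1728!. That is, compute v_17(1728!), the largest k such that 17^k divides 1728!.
v_17(1728!) = 106

Legendre's formula: v_p(n!) = Σ_{k ≥ 1} ⌊n / p^k⌋. For p = 17, n = 1728, the terms are:
  ⌊1728/17^1⌋ = ⌊1728/17⌋ = 101
  ⌊1728/17^2⌋ = ⌊1728/289⌋ = 5
(the next term ⌊1728/17^3⌋ = 0, terminating the sum). Summing: v_17(1728!) = 101 + 5 = 106.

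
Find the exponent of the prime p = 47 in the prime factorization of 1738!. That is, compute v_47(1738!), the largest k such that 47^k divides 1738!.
v_47(1738!) = 36

Legendre's formula: v_p(n!) = Σ_{k ≥ 1} ⌊n / p^k⌋. For p = 47, n = 1738, the terms are:
  ⌊1738/47^1⌋ = ⌊1738/47⌋ = 36
(the next term ⌊1738/47^2⌋ = 0, terminating the sum). Summing: v_47(1738!) = 36 = 36.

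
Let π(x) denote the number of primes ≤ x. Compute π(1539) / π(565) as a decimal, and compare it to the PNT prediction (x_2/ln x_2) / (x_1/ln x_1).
π(1539)/π(565) = 242/103 ≈ 2.3495;  PNT prediction ≈ 2.3520.

π(565) = 103 and π(1539) = 242, so π(1539)/π(565) ≈ 2.3495. The PNT-predicted ratio is (1539/ln(1539)) / (565/ln(565)) ≈ 2.3520. The two agree to within a few percent, as expected.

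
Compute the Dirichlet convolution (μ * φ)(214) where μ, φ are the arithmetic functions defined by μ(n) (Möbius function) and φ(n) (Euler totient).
(μ * φ)(214) = 0

Divisors of 214: [1, 2, 107, 214]. For each d | 214:
  d = 1: μ(1) · φ(214/1) = 1 · 106 = 106
  d = 2: μ(2) · φ(214/2) = -1 · 106 = -106
  d = 107: μ(107) · φ(214/107) = -1 · 1 = -1
  d = 214: μ(214) · φ(214/214) = 1 · 1 = 1
Summing: (μ * φ)(214) = 106 + -106 + -1 + 1 = 0.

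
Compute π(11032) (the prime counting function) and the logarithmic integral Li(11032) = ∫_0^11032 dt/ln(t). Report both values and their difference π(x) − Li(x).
π(11032) = 1337;  Li(11032) ≈ 1357.58;  π(x) − Li(x) ≈ -20.58.

Direct count of primes ≤ 11032 gives π(11032) = 1337. Numerical evaluation of the logarithmic integral gives Li(11032) ≈ 1357.58. The difference π(x) − Li(x) ≈ -20.58 is typically negative for small/moderate x (Li(x) overestimates), though Littlewood's theorem shows this sign changes infinitely often.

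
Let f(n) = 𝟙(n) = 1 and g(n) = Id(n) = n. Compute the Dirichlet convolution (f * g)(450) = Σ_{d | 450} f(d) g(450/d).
(𝟙 * Id)(450) = 1209

Divisors of 450: [1, 2, 3, 5, 6, 9, 10, 15, 18, 25, 30, 45, 50, 75, 90, 150, 225, 450]. For each d | 450:
  d = 1: 𝟙(1) · Id(450/1) = 1 · 450 = 450
  d = 2: 𝟙(2) · Id(450/2) = 1 · 225 = 225
  d = 3: 𝟙(3) · Id(450/3) = 1 · 150 = 150
  d = 5: 𝟙(5) · Id(450/5) = 1 · 90 = 90
  d = 6: 𝟙(6) · Id(450/6) = 1 · 75 = 75
  d = 9: 𝟙(9) · Id(450/9) = 1 · 50 = 50
  d = 10: 𝟙(10) · Id(450/10) = 1 · 45 = 45
  d = 15: 𝟙(15) · Id(450/15) = 1 · 30 = 30
  d = 18: 𝟙(18) · Id(450/18) = 1 · 25 = 25
  d = 25: 𝟙(25) · Id(450/25) = 1 · 18 = 18
  d = 30: 𝟙(30) · Id(450/30) = 1 · 15 = 15
  d = 45: 𝟙(45) · Id(450/45) = 1 · 10 = 10
  d = 50: 𝟙(50) · Id(450/50) = 1 · 9 = 9
  d = 75: 𝟙(75) · Id(450/75) = 1 · 6 = 6
  d = 90: 𝟙(90) · Id(450/90) = 1 · 5 = 5
  d = 150: 𝟙(150) · Id(450/150) = 1 · 3 = 3
  d = 225: 𝟙(225) · Id(450/225) = 1 · 2 = 2
  d = 450: 𝟙(450) · Id(450/450) = 1 · 1 = 1
Summing: (𝟙 * Id)(450) = 450 + 225 + 150 + 90 + 75 + 50 + 45 + 30 + 25 + 18 + 15 + 10 + 9 + 6 + 5 + 3 + 2 + 1 = 1209.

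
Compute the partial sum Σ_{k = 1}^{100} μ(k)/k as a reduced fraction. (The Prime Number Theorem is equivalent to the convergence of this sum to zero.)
Σ μ(k)/k = 11962644395524974654034383169459538/384261327324253070792183691221959345

Values of μ(k) for 1 ≤ k ≤ 100: μ(1) = 1, μ(2) = -1, μ(3) = -1, μ(5) = -1, μ(6) = 1, μ(7) = -1, μ(10) = 1, μ(11) = -1, μ(13) = -1, μ(14) = 1, μ(15) = 1, μ(17) = -1, μ(19) = -1, μ(21) = 1, μ(22) = 1, μ(23) = -1, μ(26) = 1, μ(29) = -1, μ(30) = -1, μ(31) = -1, μ(33) = 1, μ(34) = 1, μ(35) = 1, μ(37) = -1, μ(38) = 1, μ(39) = 1, μ(41) = -1, μ(42) = -1, μ(43) = -1, μ(46) = 1, μ(47) = -1, μ(51) = 1, μ(53) = -1, μ(55) = 1, μ(57) = 1, μ(58) = 1, μ(59) = -1, μ(61) = -1, μ(62) = 1, μ(65) = 1, μ(66) = -1, μ(67) = -1, μ(69) = 1, μ(70) = -1, μ(71) = -1, μ(73) = -1, μ(74) = 1, μ(77) = 1, μ(78) = -1, μ(79) = -1, μ(82) = 1, μ(83) = -1, μ(85) = 1, μ(86) = 1, μ(87) = 1, μ(89) = -1, μ(91) = 1, μ(93) = 1, μ(94) = 1, μ(95) = 1, μ(97) = -1, with μ = 0 on non-squarefree integers. Summing μ(k)/k for k where μ(k) ≠ 0 gives 11962644395524974654034383169459538/384261327324253070792183691221959345 ≈ 0.0311. (PNT ⟺ this sum → 0 as n → ∞.)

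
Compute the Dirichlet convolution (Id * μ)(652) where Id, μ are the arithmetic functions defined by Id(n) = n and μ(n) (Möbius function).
(Id * μ)(652) = 324

Divisors of 652: [1, 2, 4, 163, 326, 652]. For each d | 652:
  d = 1: Id(1) · μ(652/1) = 1 · 0 = 0
  d = 2: Id(2) · μ(652/2) = 2 · 1 = 2
  d = 4: Id(4) · μ(652/4) = 4 · -1 = -4
  d = 163: Id(163) · μ(652/163) = 163 · 0 = 0
  d = 326: Id(326) · μ(652/326) = 326 · -1 = -326
  d = 652: Id(652) · μ(652/652) = 652 · 1 = 652
Summing: (Id * μ)(652) = 0 + 2 + -4 + 0 + -326 + 652 = 324.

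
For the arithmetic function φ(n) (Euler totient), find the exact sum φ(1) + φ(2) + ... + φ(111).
Σ_{n ≤ 111} φ(n) = 3788

Compute φ(n) for each 1 ≤ n ≤ 111: φ(1) = 1, φ(2) = 1, φ(3) = 2, φ(4) = 2, φ(5) = 4, φ(6) = 2, φ(7) = 6, φ(8) = 4, φ(9) = 6, φ(10) = 4, φ(11) = 10, φ(12) = 4, φ(13) = 12, φ(14) = 6, φ(15) = 8, φ(16) = 8, φ(17) = 16, φ(18) = 6, φ(19) = 18, φ(20) = 8, φ(21) = 12, φ(22) = 10, φ(23) = 22, φ(24) = 8, φ(25) = 20, φ(26) = 12, φ(27) = 18, φ(28) = 12, φ(29) = 28, φ(30) = 8, φ(31) = 30, φ(32) = 16, φ(33) = 20, φ(34) = 16, φ(35) = 24, φ(36) = 12, φ(37) = 36, φ(38) = 18, φ(39) = 24, φ(40) = 16, φ(41) = 40, φ(42) = 12, φ(43) = 42, φ(44) = 20, φ(45) = 24, φ(46) = 22, φ(47) = 46, φ(48) = 16, φ(49) = 42, φ(50) = 20, φ(51) = 32, φ(52) = 24, φ(53) = 52, φ(54) = 18, φ(55) = 40, φ(56) = 24, φ(57) = 36, φ(58) = 28, φ(59) = 58, φ(60) = 16, φ(61) = 60, φ(62) = 30, φ(63) = 36, φ(64) = 32, φ(65) = 48, φ(66) = 20, φ(67) = 66, φ(68) = 32, φ(69) = 44, φ(70) = 24, φ(71) = 70, φ(72) = 24, φ(73) = 72, φ(74) = 36, φ(75) = 40, φ(76) = 36, φ(77) = 60, φ(78) = 24, φ(79) = 78, φ(80) = 32, φ(81) = 54, φ(82) = 40, φ(83) = 82, φ(84) = 24, φ(85) = 64, φ(86) = 42, φ(87) = 56, φ(88) = 40, φ(89) = 88, φ(90) = 24, φ(91) = 72, φ(92) = 44, φ(93) = 60, φ(94) = 46, φ(95) = 72, φ(96) = 32, φ(97) = 96, φ(98) = 42, φ(99) = 60, φ(100) = 40, φ(101) = 100, φ(102) = 32, φ(103) = 102, φ(104) = 48, φ(105) = 48, φ(106) = 52, φ(107) = 106, φ(108) = 36, φ(109) = 108, φ(110) = 40, φ(111) = 72. Summing all 111 values: 3788. (Average order: Σ_{n ≤ x} φ(n) ~ (3/π²) x². For x = 111, (3/π²)·111² ≈ 3745.13.)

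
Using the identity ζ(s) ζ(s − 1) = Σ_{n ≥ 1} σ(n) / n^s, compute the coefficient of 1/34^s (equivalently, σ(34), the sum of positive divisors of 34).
σ(34) = 54

In the product (Σ m^0/m^s)(Σ k / k^s) = Σ (Σ_{d | n} d) / n^s, the coefficient of 1/n^s is σ(n) = Σ_{d | n} d. For n = 34, divisors are [1, 2, 17, 34]; summing: σ(34) = 54.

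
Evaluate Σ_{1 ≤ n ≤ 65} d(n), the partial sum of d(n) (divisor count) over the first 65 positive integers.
Σ_{n ≤ 65} d(n) = 284

Compute d(n) for each 1 ≤ n ≤ 65: d(1) = 1, d(2) = 2, d(3) = 2, d(4) = 3, d(5) = 2, d(6) = 4, d(7) = 2, d(8) = 4, d(9) = 3, d(10) = 4, d(11) = 2, d(12) = 6, d(13) = 2, d(14) = 4, d(15) = 4, d(16) = 5, d(17) = 2, d(18) = 6, d(19) = 2, d(20) = 6, d(21) = 4, d(22) = 4, d(23) = 2, d(24) = 8, d(25) = 3, d(26) = 4, d(27) = 4, d(28) = 6, d(29) = 2, d(30) = 8, d(31) = 2, d(32) = 6, d(33) = 4, d(34) = 4, d(35) = 4, d(36) = 9, d(37) = 2, d(38) = 4, d(39) = 4, d(40) = 8, d(41) = 2, d(42) = 8, d(43) = 2, d(44) = 6, d(45) = 6, d(46) = 4, d(47) = 2, d(48) = 10, d(49) = 3, d(50) = 6, d(51) = 4, d(52) = 6, d(53) = 2, d(54) = 8, d(55) = 4, d(56) = 8, d(57) = 4, d(58) = 4, d(59) = 2, d(60) = 12, d(61) = 2, d(62) = 4, d(63) = 6, d(64) = 7, d(65) = 4. Summing all 65 values: 284. (Dirichlet's divisor formula: Σ_{n ≤ x} d(n) = x ln(x) + (2γ − 1) x + O(√x). For x = 65, the asymptotic estimate is ≈ 281.37.)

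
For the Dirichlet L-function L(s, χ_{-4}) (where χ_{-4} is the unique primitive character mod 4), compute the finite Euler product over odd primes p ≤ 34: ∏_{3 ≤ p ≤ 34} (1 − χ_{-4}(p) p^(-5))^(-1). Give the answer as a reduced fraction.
∏ = 52015810615424538455317584769582112629834289625/52216435813704314792391924764477903837266444288

The odd primes p ≤ 34 are [3, 5, 7, 11, 13, 17, 19, 23, 29, 31]. For each, χ(p) = 1 if p ≡ 1 mod 4, χ(p) = −1 if p ≡ 3 mod 4. Taking (1 − χ(p)/p^5)^(-1) = p^5/(p^5 − χ(p)): (1 − (-1)/3^5)^(-1) · (1 − (1)/5^5)^(-1) · (1 − (-1)/7^5)^(-1) · (1 − (-1)/11^5)^(-1) · (1 − (1)/13^5)^(-1) · (1 − (1)/17^5)^(-1) · (1 − (-1)/19^5)^(-1) · (1 − (-1)/23^5)^(-1) · (1 − (1)/29^5)^(-1) · (1 − (-1)/31^5)^(-1) = 52015810615424538455317584769582112629834289625/52216435813704314792391924764477903837266444288.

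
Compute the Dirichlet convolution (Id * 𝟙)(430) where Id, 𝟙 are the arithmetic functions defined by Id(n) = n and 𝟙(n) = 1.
(Id * 𝟙)(430) = 792

Divisors of 430: [1, 2, 5, 10, 43, 86, 215, 430]. For each d | 430:
  d = 1: Id(1) · 𝟙(430/1) = 1 · 1 = 1
  d = 2: Id(2) · 𝟙(430/2) = 2 · 1 = 2
  d = 5: Id(5) · 𝟙(430/5) = 5 · 1 = 5
  d = 10: Id(10) · 𝟙(430/10) = 10 · 1 = 10
  d = 43: Id(43) · 𝟙(430/43) = 43 · 1 = 43
  d = 86: Id(86) · 𝟙(430/86) = 86 · 1 = 86
  d = 215: Id(215) · 𝟙(430/215) = 215 · 1 = 215
  d = 430: Id(430) · 𝟙(430/430) = 430 · 1 = 430
Summing: (Id * 𝟙)(430) = 1 + 2 + 5 + 10 + 43 + 86 + 215 + 430 = 792.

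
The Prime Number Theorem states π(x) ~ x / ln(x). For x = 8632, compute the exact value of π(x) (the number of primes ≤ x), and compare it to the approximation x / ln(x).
π(8632) = 1075;  x/ln(x) ≈ 952.42;  relative error ≈ 11.40%.

Directly count primes up to 8632: π(8632) = 1075. The PNT approximation gives 8632/ln(8632) ≈ 8632/9.06323 ≈ 952.42. Relative error (π(x) − x/ln(x)) / π(x) ≈ 11.40%; the approximation is known to undercount slightly (Li(x) is a better estimate).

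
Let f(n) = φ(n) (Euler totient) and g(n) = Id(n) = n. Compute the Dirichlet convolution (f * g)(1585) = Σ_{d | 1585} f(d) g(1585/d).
(φ * Id)(1585) = 5697

Divisors of 1585: [1, 5, 317, 1585]. For each d | 1585:
  d = 1: φ(1) · Id(1585/1) = 1 · 1585 = 1585
  d = 5: φ(5) · Id(1585/5) = 4 · 317 = 1268
  d = 317: φ(317) · Id(1585/317) = 316 · 5 = 1580
  d = 1585: φ(1585) · Id(1585/1585) = 1264 · 1 = 1264
Summing: (φ * Id)(1585) = 1585 + 1268 + 1580 + 1264 = 5697.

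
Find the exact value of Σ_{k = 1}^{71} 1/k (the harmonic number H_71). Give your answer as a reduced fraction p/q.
H_71 = 3028810706851429109067025637383/624893729741902836283505236800

Direct summation: H_71 = 1 + 1/2 + ... + 1/71. The least common denominator is lcm(1, ..., 71) = 5624043567677125526551547131200; over this denominator the numerator is 5624043567677125526551547131200 + 2812021783838562763275773565600 + 1874681189225708508850515710400 + 1406010891919281381637886782800 + 1124808713535425105310309426240 + 937340594612854254425257855200 + 803434795382446503793078161600 + 703005445959640690818943391400 + 624893729741902836283505236800 + 562404356767712552655154713120 + 511276687970647775141049739200 + 468670297306427127212628927600 + 432618735975163502042426702400 + 401717397691223251896539080800 + 374936237845141701770103142080 + 351502722979820345409471695700 + 330826092216301501561855713600 + 312446864870951418141752618400 + 296002293035638185607976164800 + 281202178383856276327577356560 + 267811598460815501264359387200 + 255638343985323887570524869600 + 244523633377266327241371614400 + 234335148653213563606314463800 + 224961742707085021062061885248 + 216309367987581751021213351200 + 208297909913967612094501745600 + 200858698845611625948269540400 + 193932536816452604363846452800 + 187468118922570850885051571040 + 181420760247649210533920875200 + 175751361489910172704735847850 + 170425562656882591713683246400 + 165413046108150750780927856800 + 160686959076489300758615632320 + 156223432435475709070876309200 + 152001177504787176393285057600 + 148001146517819092803988082400 + 144206245325054500680808900800 + 140601089191928138163788678280 + 137171794333588427476867003200 + 133905799230407750632179693600 + 130791710876212221547710398400 + 127819171992661943785262434800 + 124978745948380567256701047360 + 122261816688633163620685807200 + 119660501439938840990458449600 + 117167574326606781803157231900 + 114776399340349500541868308800 + 112480871353542510531030942624 + 110275364072100500520618571200 + 108154683993790875510606675600 + 106114029578813689180217870400 + 104148954956983806047250872800 + 102255337594129555028209947840 + 100429349422805812974134770200 + 98667431011879395202658721600 + 96966268408226302181923226400 + 95322772333510602144941476800 + 93734059461285425442525785520 + 92197435535690582402484379200 + 90710380123824605266960437600 + 89270532820271833754786462400 + 87875680744955086352367923925 + 86523747195032700408485340480 + 85212781328441295856841623200 + 83940948771300380993306673600 + 82706523054075375390463928400 + 81507877792422109080457204800 + 80343479538244650379307816160 + 79211881234889091923261227200 = 27259296361662861981603230736447, so H_71 = 27259296361662861981603230736447/5624043567677125526551547131200; reducing by gcd(27259296361662861981603230736447, 5624043567677125526551547131200) = 9 gives 3028810706851429109067025637383/624893729741902836283505236800 ≈ 4.84692. (The PNT-adjacent estimate ln(71) + γ ≈ 4.83990 matches within O(1/n).)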